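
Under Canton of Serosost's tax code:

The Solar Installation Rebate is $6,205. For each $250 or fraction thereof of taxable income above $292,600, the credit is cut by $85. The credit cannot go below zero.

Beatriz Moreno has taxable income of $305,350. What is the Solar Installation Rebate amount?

Solar Installation Rebate: income exceeds $292,600 by $12,750, which is 51 full-or-partial $250 increments; reduction = 51 × $85 = $4,335, leaving $1,870.

$1,870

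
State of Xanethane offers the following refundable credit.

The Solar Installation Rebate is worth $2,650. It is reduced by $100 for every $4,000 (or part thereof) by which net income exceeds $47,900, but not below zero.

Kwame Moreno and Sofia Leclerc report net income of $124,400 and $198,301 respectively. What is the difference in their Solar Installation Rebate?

$650

Kwame ($124,400): Solar Installation Rebate: income exceeds $47,900 by $76,500, which is 20 full-or-partial $4,000 increments; reduction = 20 × $100 = $2,000, leaving $650.
Sofia ($198,301): Solar Installation Rebate: income exceeds $47,900 by $150,401 → 38 increments × $100 = $3,800 ≥ base, so the credit is $0.
Difference: |$650 − $0| = $650.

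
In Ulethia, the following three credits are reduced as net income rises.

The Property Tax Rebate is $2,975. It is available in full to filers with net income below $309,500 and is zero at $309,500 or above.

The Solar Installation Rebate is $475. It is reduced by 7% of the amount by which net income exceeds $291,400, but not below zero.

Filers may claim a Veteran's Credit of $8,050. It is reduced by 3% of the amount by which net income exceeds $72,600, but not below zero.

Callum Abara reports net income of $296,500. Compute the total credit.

Property Tax Rebate: $296,500 is below the $309,500 cutoff, so the full $2,975 applies.
Solar Installation Rebate: 7% of the $5,100 excess over $291,400 is $357; credit = $475 − $357 = $118.
Veteran's Credit: 3% of the $223,900 excess over $72,600 is $6,717; credit = $8,050 − $6,717 = $1,333.
Total: $2,975 + $118 + $1,333 = $4,426.

$4,426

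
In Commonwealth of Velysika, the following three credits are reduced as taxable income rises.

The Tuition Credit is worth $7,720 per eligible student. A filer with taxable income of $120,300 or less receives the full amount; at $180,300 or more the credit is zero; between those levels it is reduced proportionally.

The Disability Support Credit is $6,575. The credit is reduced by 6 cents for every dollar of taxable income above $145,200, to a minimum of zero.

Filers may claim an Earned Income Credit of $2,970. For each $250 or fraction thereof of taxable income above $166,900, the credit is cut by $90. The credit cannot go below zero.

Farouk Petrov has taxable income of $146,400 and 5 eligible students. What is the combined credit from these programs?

$31,282

Tuition Credit: base = 5 × $7,720 = $38,600. $146,400 is $26,100 into a $60,000 phase-out range, leaving 33,900/60,000 of the credit: $38,600 × 33,900/60,000 = $21,809.
Disability Support Credit: 6% of the $1,200 excess over $145,200 is $72; credit = $6,575 − $72 = $6,503.
Earned Income Credit: $146,400 is at or below the $166,900 threshold, so the full $2,970 applies.
Total: $21,809 + $6,503 + $2,970 = $31,282.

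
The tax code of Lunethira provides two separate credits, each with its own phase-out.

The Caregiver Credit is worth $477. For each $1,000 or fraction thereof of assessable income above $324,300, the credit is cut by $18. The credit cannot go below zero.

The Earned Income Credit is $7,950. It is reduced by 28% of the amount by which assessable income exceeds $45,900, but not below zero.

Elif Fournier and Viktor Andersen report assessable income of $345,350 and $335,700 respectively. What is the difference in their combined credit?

Elif ($345,350): Caregiver Credit: income exceeds $324,300 by $21,050, which is 22 full-or-partial $1,000 increments; reduction = 22 × $18 = $396, leaving $81. Earned Income Credit: 28% of the $299,450 excess over $45,900 is $83,846 ≥ base, so the credit is $0. total $81 + $0 = $81
Viktor ($335,700): Caregiver Credit: income exceeds $324,300 by $11,400, which is 12 full-or-partial $1,000 increments; reduction = 12 × $18 = $216, leaving $261. Earned Income Credit: 28% of the $289,800 excess over $45,900 is $81,144 ≥ base, so the credit is $0. total $261 + $0 = $261
Difference: |$81 − $261| = $180.

$180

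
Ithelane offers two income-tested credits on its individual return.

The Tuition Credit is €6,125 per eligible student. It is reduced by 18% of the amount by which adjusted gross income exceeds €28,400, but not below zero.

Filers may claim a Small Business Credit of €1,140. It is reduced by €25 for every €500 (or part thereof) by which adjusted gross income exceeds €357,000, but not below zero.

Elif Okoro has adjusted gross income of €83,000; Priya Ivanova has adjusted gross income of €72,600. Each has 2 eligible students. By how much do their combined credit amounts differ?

€1,872

Elif (€83,000): Tuition Credit: base = 2 × €6,125 = €12,250. 18% of the €54,600 excess over €28,400 is €9,828; credit = €12,250 − €9,828 = €2,422. Small Business Credit: €83,000 is at or below the €357,000 threshold, so the full €1,140 applies. total €2,422 + €1,140 = €3,562
Priya (€72,600): Tuition Credit: base = 2 × €6,125 = €12,250. 18% of the €44,200 excess over €28,400 is €7,956; credit = €12,250 − €7,956 = €4,294. Small Business Credit: €72,600 is at or below the €357,000 threshold, so the full €1,140 applies. total €4,294 + €1,140 = €5,434
Difference: |€3,562 − €5,434| = €1,872.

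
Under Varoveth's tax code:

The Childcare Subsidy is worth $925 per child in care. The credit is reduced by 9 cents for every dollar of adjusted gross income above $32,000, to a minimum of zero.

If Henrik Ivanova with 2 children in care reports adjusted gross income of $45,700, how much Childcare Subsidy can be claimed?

Childcare Subsidy: base = 2 × $925 = $1,850. 9% of the $13,700 excess over $32,000 is $1,233; credit = $1,850 − $1,233 = $617.

$617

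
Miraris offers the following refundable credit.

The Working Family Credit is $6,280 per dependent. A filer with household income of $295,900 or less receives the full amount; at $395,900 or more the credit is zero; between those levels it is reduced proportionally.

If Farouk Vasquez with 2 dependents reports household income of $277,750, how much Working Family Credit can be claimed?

Working Family Credit: base = 2 × $6,280 = $12,560. $277,750 is at or below the $295,900 threshold, so the full $12,560 applies.

$12,560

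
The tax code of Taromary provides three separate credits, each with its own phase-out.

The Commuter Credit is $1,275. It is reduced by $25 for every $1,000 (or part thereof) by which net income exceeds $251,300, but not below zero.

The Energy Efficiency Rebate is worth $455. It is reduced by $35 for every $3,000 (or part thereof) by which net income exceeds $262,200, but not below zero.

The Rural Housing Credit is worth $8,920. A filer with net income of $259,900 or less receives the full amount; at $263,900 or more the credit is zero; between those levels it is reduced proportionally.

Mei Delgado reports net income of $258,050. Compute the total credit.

$10,475

Commuter Credit: income exceeds $251,300 by $6,750, which is 7 full-or-partial $1,000 increments; reduction = 7 × $25 = $175, leaving $1,100.
Energy Efficiency Rebate: $258,050 is at or below the $262,200 threshold, so the full $455 applies.
Rural Housing Credit: $258,050 is at or below the $259,900 threshold, so the full $8,920 applies.
Total: $1,100 + $455 + $8,920 = $10,475.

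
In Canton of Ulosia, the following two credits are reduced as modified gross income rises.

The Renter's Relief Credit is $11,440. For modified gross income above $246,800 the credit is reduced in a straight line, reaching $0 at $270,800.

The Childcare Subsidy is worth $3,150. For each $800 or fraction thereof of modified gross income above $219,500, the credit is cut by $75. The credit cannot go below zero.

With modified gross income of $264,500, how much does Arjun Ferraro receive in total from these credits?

$3,003

Renter's Relief Credit: $264,500 is $17,700 into a $24,000 phase-out range, leaving 6,300/24,000 of the credit: $11,440 × 6,300/24,000 = $3,003.
Childcare Subsidy: income exceeds $219,500 by $45,000 → 57 increments × $75 = $4,275 ≥ base, so the credit is $0.
Total: $3,003 + $0 = $3,003.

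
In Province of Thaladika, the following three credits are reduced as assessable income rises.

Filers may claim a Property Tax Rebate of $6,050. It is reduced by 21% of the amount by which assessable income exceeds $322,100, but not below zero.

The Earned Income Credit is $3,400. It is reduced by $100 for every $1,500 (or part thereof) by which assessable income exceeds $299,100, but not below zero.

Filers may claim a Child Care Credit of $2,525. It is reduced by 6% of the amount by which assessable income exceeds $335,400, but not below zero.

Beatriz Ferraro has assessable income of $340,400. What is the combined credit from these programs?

Property Tax Rebate: 21% of the $18,300 excess over $322,100 is $3,843; credit = $6,050 − $3,843 = $2,207.
Earned Income Credit: income exceeds $299,100 by $41,300, which is 28 full-or-partial $1,500 increments; reduction = 28 × $100 = $2,800, leaving $600.
Child Care Credit: 6% of the $5,000 excess over $335,400 is $300; credit = $2,525 − $300 = $2,225.
Total: $2,207 + $600 + $2,225 = $5,032.

$5,032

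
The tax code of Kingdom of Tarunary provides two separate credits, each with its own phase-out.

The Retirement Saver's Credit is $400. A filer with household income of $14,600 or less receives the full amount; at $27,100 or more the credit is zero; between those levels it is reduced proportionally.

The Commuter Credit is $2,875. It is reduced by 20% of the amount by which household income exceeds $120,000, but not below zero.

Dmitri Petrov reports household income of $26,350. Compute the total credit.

$2,899

Retirement Saver's Credit: $26,350 is $11,750 into a $12,500 phase-out range, leaving 750/12,500 of the credit: $400 × 750/12,500 = $24.
Commuter Credit: $26,350 is at or below the $120,000 threshold, so the full $2,875 applies.
Total: $24 + $2,875 = $2,899.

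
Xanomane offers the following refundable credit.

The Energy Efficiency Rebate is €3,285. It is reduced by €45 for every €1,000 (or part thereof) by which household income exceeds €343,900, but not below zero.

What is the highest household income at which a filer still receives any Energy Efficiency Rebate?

After 72 increments the reduction is 72 × €45 = €3,240, leaving €45; one more increment wipes it out. Increment 72 ends at excess 72 × €1,000 = €72,000, so the highest qualifying income is €343,900 + €72,000 = €415,900.

€415,900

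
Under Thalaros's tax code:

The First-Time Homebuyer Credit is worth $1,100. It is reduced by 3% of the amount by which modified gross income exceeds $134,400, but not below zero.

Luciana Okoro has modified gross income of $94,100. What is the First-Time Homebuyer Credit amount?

First-Time Homebuyer Credit: $94,100 is at or below the $134,400 threshold, so the full $1,100 applies.

$1,100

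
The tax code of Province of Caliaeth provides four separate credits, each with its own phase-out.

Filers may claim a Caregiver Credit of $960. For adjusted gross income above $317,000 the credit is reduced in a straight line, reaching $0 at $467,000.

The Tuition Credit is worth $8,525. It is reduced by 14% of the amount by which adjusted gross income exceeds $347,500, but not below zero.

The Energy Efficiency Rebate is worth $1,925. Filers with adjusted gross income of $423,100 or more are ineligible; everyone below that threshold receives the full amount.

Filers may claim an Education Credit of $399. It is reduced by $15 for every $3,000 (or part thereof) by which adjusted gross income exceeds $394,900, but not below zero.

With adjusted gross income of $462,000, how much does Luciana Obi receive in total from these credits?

$86

Caregiver Credit: $462,000 is $145,000 into a $150,000 phase-out range, leaving 5,000/150,000 of the credit: $960 × 5,000/150,000 = $32.
Tuition Credit: 14% of the $114,500 excess over $347,500 is $16,030 ≥ base, so the credit is $0.
Energy Efficiency Rebate: $462,000 meets or exceeds the $423,100 cutoff, so the credit is $0.
Education Credit: income exceeds $394,900 by $67,100, which is 23 full-or-partial $3,000 increments; reduction = 23 × $15 = $345, leaving $54.
Total: $32 + $0 + $0 + $54 = $86.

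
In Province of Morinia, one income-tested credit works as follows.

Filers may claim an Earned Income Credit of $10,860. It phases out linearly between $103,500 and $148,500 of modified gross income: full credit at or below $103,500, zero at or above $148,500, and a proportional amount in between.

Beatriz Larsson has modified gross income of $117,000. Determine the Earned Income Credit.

Earned Income Credit: $117,000 is $13,500 into a $45,000 phase-out range, leaving 31,500/45,000 of the credit: $10,860 × 31,500/45,000 = $7,602.

$7,602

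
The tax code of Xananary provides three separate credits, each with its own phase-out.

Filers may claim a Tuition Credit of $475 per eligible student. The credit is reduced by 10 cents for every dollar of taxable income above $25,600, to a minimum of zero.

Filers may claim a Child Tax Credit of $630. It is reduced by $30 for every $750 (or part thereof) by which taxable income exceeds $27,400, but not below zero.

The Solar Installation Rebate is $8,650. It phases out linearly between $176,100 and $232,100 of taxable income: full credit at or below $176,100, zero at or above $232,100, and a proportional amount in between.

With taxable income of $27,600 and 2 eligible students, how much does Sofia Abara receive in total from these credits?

Tuition Credit: base = 2 × $475 = $950. 10% of the $2,000 excess over $25,600 is $200; credit = $950 − $200 = $750.
Child Tax Credit: income exceeds $27,400 by $200, which is 1 full-or-partial $750 increment; reduction = 1 × $30 = $30, leaving $600.
Solar Installation Rebate: $27,600 is at or below the $176,100 threshold, so the full $8,650 applies.
Total: $750 + $600 + $8,650 = $10,000.

$10,000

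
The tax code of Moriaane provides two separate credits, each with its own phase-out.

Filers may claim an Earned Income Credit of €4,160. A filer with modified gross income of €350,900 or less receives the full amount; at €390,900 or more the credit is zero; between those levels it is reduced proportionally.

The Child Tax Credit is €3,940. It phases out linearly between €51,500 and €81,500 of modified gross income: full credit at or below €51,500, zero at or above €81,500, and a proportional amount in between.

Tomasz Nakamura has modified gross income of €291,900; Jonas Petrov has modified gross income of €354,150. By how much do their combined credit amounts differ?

€338

Tomasz (€291,900): Earned Income Credit: €291,900 is at or below the €350,900 threshold, so the full €4,160 applies. Child Tax Credit: €291,900 is at or above €81,500, so the credit is €0. total €4,160 + €0 = €4,160
Jonas (€354,150): Earned Income Credit: €354,150 is €3,250 into a €40,000 phase-out range, leaving 36,750/40,000 of the credit: €4,160 × 36,750/40,000 = €3,822. Child Tax Credit: €354,150 is at or above €81,500, so the credit is €0. total €3,822 + €0 = €3,822
Difference: |€4,160 − €3,822| = €338.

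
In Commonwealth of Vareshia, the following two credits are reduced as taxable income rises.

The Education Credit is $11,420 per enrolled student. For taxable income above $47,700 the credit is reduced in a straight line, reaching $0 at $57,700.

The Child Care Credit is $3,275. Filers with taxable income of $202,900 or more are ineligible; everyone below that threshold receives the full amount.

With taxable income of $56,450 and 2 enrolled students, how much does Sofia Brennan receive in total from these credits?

Education Credit: base = 2 × $11,420 = $22,840. $56,450 is $8,750 into a $10,000 phase-out range, leaving 1,250/10,000 of the credit: $22,840 × 1,250/10,000 = $2,855.
Child Care Credit: $56,450 is below the $202,900 cutoff, so the full $3,275 applies.
Total: $2,855 + $3,275 = $6,130.

$6,130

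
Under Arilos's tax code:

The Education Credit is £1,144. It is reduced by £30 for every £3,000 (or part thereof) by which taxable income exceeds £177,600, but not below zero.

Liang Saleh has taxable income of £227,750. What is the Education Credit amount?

Education Credit: income exceeds £177,600 by £50,150, which is 17 full-or-partial £3,000 increments; reduction = 17 × £30 = £510, leaving £634.

£634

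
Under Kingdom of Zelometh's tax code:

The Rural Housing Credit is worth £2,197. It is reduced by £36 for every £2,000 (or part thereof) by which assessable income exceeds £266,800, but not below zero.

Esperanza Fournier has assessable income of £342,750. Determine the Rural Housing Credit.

£829

Rural Housing Credit: income exceeds £266,800 by £75,950, which is 38 full-or-partial £2,000 increments; reduction = 38 × £36 = £1,368, leaving £829.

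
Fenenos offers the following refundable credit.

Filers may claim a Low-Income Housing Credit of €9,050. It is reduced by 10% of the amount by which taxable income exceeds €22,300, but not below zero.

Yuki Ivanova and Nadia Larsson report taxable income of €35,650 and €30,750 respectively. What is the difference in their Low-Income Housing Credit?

Yuki (€35,650): Low-Income Housing Credit: 10% of the €13,350 excess over €22,300 is €1,335; credit = €9,050 − €1,335 = €7,715.
Nadia (€30,750): Low-Income Housing Credit: 10% of the €8,450 excess over €22,300 is €845; credit = €9,050 − €845 = €8,205.
Difference: |€7,715 − €8,205| = €490.

€490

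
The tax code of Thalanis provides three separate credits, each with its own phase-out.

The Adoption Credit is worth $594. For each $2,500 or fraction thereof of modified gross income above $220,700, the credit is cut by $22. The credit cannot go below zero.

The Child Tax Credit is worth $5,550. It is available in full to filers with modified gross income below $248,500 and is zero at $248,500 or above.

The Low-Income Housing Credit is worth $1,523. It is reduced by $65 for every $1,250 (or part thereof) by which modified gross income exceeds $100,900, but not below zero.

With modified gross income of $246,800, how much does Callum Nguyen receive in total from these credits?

$5,902

Adoption Credit: income exceeds $220,700 by $26,100, which is 11 full-or-partial $2,500 increments; reduction = 11 × $22 = $242, leaving $352.
Child Tax Credit: $246,800 is below the $248,500 cutoff, so the full $5,550 applies.
Low-Income Housing Credit: income exceeds $100,900 by $145,900 → 117 increments × $65 = $7,605 ≥ base, so the credit is $0.
Total: $352 + $5,550 + $0 = $5,902.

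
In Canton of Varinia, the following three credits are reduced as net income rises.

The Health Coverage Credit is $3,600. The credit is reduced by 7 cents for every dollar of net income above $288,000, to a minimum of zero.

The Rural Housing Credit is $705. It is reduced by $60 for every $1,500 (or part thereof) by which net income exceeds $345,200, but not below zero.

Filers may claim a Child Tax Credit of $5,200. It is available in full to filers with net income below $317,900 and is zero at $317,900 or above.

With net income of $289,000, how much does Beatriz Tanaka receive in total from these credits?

$9,435

Health Coverage Credit: 7% of the $1,000 excess over $288,000 is $70; credit = $3,600 − $70 = $3,530.
Rural Housing Credit: $289,000 is at or below the $345,200 threshold, so the full $705 applies.
Child Tax Credit: $289,000 is below the $317,900 cutoff, so the full $5,200 applies.
Total: $3,530 + $705 + $5,200 = $9,435.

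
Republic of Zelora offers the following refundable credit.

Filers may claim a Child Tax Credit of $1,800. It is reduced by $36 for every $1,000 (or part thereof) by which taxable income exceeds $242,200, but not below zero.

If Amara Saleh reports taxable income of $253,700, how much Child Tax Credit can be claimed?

Child Tax Credit: income exceeds $242,200 by $11,500, which is 12 full-or-partial $1,000 increments; reduction = 12 × $36 = $432, leaving $1,368.

$1,368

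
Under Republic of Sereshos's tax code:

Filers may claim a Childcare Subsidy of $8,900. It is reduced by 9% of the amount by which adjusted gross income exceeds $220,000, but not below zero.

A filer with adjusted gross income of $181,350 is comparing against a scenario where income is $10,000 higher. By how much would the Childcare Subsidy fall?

$0

At $181,350 — $181,350 is at or below the $220,000 threshold, so the full $8,900 applies.
At $191,350 — $191,350 is at or below the $220,000 threshold, so the full $8,900 applies.
Lost: $8,900 − $8,900 = $0.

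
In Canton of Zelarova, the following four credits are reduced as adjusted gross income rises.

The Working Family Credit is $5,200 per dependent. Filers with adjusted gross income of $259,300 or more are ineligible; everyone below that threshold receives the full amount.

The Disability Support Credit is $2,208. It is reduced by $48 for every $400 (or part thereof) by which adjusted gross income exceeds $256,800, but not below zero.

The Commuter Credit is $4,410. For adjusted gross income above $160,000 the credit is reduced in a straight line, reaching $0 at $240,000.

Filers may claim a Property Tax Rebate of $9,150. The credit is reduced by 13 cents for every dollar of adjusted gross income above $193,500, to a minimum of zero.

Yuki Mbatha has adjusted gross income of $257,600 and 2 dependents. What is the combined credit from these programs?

$13,329

Working Family Credit: base = 2 × $5,200 = $10,400. $257,600 is below the $259,300 cutoff, so the full $10,400 applies.
Disability Support Credit: income exceeds $256,800 by $800, which is 2 full-or-partial $400 increments; reduction = 2 × $48 = $96, leaving $2,112.
Commuter Credit: $257,600 is at or above $240,000, so the credit is $0.
Property Tax Rebate: 13% of the $64,100 excess over $193,500 is $8,333; credit = $9,150 − $8,333 = $817.
Total: $10,400 + $2,112 + $0 + $817 = $13,329.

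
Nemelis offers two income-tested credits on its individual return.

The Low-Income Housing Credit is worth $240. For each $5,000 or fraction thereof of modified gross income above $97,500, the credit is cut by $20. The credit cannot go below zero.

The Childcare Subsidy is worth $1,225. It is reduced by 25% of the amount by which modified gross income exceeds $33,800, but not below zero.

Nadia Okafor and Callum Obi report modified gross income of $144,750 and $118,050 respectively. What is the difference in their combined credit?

$100

Nadia ($144,750): Low-Income Housing Credit: income exceeds $97,500 by $47,250, which is 10 full-or-partial $5,000 increments; reduction = 10 × $20 = $200, leaving $40. Childcare Subsidy: 25% of the $110,950 excess over $33,800 is $27,737.50 ≥ base, so the credit is $0. total $40 + $0 = $40
Callum ($118,050): Low-Income Housing Credit: income exceeds $97,500 by $20,550, which is 5 full-or-partial $5,000 increments; reduction = 5 × $20 = $100, leaving $140. Childcare Subsidy: 25% of the $84,250 excess over $33,800 is $21,062.50 ≥ base, so the credit is $0. total $140 + $0 = $140
Difference: |$40 − $140| = $100.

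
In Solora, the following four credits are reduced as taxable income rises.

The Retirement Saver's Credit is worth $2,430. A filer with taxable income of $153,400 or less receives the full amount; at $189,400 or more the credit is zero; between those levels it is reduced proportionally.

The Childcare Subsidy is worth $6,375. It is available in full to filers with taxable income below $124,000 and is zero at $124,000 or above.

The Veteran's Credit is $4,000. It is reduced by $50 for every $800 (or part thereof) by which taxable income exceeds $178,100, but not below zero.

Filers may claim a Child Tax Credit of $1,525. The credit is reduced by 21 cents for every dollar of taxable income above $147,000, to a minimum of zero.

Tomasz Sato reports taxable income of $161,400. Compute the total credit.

Retirement Saver's Credit: $161,400 is $8,000 into a $36,000 phase-out range, leaving 28,000/36,000 of the credit: $2,430 × 28,000/36,000 = $1,890.
Childcare Subsidy: $161,400 meets or exceeds the $124,000 cutoff, so the credit is $0.
Veteran's Credit: $161,400 is at or below the $178,100 threshold, so the full $4,000 applies.
Child Tax Credit: 21% of the $14,400 excess over $147,000 is $3,024 ≥ base, so the credit is $0.
Total: $1,890 + $0 + $4,000 + $0 = $5,890.

$5,890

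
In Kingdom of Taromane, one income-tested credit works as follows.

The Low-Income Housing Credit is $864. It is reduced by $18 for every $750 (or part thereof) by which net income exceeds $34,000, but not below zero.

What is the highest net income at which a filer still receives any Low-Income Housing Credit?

After 47 increments the reduction is 47 × $18 = $846, leaving $18; one more increment wipes it out. Increment 47 ends at excess 47 × $750 = $35,250, so the highest qualifying income is $34,000 + $35,250 = $69,250.

$69,250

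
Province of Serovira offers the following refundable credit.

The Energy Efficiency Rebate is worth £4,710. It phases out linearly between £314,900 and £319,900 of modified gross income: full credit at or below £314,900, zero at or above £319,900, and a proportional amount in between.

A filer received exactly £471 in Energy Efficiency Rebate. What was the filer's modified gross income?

£319,400

£471 is 471/4,710 of the full £4,710, so 4,239/4,710 of the £5,000 range has been used: income = £314,900 + £5,000 × 4,239/4,710 = £319,400.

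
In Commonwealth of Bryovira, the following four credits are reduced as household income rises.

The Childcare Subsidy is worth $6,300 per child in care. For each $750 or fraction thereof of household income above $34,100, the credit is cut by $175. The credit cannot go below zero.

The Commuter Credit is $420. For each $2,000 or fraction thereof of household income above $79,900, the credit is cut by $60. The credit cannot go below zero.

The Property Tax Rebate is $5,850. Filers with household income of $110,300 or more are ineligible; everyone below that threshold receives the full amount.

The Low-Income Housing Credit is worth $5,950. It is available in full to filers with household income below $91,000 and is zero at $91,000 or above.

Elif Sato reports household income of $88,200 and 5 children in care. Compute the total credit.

$30,645

Childcare Subsidy: base = 5 × $6,300 = $31,500. income exceeds $34,100 by $54,100, which is 73 full-or-partial $750 increments; reduction = 73 × $175 = $12,775, leaving $18,725.
Commuter Credit: income exceeds $79,900 by $8,300, which is 5 full-or-partial $2,000 increments; reduction = 5 × $60 = $300, leaving $120.
Property Tax Rebate: $88,200 is below the $110,300 cutoff, so the full $5,850 applies.
Low-Income Housing Credit: $88,200 is below the $91,000 cutoff, so the full $5,950 applies.
Total: $18,725 + $120 + $5,850 + $5,950 = $30,645.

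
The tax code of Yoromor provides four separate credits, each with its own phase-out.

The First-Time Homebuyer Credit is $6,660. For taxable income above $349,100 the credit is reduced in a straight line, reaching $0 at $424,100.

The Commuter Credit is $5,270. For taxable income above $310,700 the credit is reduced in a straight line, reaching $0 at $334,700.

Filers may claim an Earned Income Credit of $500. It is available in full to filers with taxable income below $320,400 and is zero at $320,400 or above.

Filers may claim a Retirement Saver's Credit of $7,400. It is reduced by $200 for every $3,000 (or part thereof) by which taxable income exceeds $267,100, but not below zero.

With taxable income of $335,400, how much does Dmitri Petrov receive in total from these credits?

First-Time Homebuyer Credit: $335,400 is at or below the $349,100 threshold, so the full $6,660 applies.
Commuter Credit: $335,400 is at or above $334,700, so the credit is $0.
Earned Income Credit: $335,400 meets or exceeds the $320,400 cutoff, so the credit is $0.
Retirement Saver's Credit: income exceeds $267,100 by $68,300, which is 23 full-or-partial $3,000 increments; reduction = 23 × $200 = $4,600, leaving $2,800.
Total: $6,660 + $0 + $0 + $2,800 = $9,460.

$9,460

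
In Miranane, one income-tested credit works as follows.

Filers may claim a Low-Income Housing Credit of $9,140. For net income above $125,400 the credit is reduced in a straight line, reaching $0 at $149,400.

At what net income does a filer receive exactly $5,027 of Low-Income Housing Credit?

$5,027 is 5,027/9,140 of the full $9,140, so 4,113/9,140 of the $24,000 range has been used: income = $125,400 + $24,000 × 4,113/9,140 = $136,200.

$136,200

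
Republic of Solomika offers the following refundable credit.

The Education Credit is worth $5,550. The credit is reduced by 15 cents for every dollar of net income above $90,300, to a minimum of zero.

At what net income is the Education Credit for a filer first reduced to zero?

The credit falls by 15% of each dollar above $90,300, so it reaches zero when the excess is $5,550 / 15% = $37,000: income = $90,300 + $37,000 = $127,300.

$127,300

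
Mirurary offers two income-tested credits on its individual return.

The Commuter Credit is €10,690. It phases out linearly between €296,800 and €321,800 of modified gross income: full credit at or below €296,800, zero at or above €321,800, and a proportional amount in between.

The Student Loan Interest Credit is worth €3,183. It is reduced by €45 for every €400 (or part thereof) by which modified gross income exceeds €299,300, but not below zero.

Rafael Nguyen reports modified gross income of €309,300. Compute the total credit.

€7,403

Commuter Credit: €309,300 is €12,500 into a €25,000 phase-out range, leaving 12,500/25,000 of the credit: €10,690 × 12,500/25,000 = €5,345.
Student Loan Interest Credit: income exceeds €299,300 by €10,000, which is 25 full-or-partial €400 increments; reduction = 25 × €45 = €1,125, leaving €2,058.
Total: €5,345 + €2,058 = €7,403.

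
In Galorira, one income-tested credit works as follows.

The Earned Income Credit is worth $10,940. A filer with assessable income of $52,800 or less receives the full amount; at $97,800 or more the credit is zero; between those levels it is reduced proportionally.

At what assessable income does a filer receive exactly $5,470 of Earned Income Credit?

$5,470 is 5,470/10,940 of the full $10,940, so 5,470/10,940 of the $45,000 range has been used: income = $52,800 + $45,000 × 5,470/10,940 = $75,300.

$75,300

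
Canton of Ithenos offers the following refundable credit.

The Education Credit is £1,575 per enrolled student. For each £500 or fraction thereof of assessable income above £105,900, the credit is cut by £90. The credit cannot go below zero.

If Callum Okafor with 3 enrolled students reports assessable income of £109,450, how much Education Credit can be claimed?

£4,005

Education Credit: base = 3 × £1,575 = £4,725. income exceeds £105,900 by £3,550, which is 8 full-or-partial £500 increments; reduction = 8 × £90 = £720, leaving £4,005.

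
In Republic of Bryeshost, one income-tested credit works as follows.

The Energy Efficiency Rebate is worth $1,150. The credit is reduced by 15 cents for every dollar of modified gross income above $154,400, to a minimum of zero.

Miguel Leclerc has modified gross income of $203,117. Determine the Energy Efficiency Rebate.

Energy Efficiency Rebate: 15% of the $48,717 excess over $154,400 is $7,307.55 ≥ base, so the credit is $0.

$0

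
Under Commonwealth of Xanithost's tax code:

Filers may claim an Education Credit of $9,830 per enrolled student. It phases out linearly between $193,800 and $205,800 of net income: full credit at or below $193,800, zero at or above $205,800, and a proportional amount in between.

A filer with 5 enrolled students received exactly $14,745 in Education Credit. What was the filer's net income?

$202,200

Full credit = 5 × $9,830 = $49,150.
$14,745 is 14,745/49,150 of the full $49,150, so 34,405/49,150 of the $12,000 range has been used: income = $193,800 + $12,000 × 34,405/49,150 = $202,200.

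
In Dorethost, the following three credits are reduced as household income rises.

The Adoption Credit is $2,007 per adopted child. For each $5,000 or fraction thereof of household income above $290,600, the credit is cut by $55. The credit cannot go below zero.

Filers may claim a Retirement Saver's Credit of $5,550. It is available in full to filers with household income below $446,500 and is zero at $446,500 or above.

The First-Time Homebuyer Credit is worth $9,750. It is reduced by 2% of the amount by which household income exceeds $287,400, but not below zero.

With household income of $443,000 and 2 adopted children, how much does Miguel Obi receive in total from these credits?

$14,497

Adoption Credit: base = 2 × $2,007 = $4,014. income exceeds $290,600 by $152,400, which is 31 full-or-partial $5,000 increments; reduction = 31 × $55 = $1,705, leaving $2,309.
Retirement Saver's Credit: $443,000 is below the $446,500 cutoff, so the full $5,550 applies.
First-Time Homebuyer Credit: 2% of the $155,600 excess over $287,400 is $3,112; credit = $9,750 − $3,112 = $6,638.
Total: $2,309 + $5,550 + $6,638 = $14,497.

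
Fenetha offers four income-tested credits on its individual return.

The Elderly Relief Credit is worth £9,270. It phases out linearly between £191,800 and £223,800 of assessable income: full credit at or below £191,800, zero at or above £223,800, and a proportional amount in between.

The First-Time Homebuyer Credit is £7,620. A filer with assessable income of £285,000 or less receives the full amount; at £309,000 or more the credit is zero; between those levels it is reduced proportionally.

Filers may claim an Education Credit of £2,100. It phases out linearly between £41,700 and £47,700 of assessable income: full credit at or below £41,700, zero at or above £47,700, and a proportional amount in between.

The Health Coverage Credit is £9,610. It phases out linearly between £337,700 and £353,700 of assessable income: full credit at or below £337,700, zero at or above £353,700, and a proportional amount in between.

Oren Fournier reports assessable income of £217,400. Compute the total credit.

Elderly Relief Credit: £217,400 is £25,600 into a £32,000 phase-out range, leaving 6,400/32,000 of the credit: £9,270 × 6,400/32,000 = £1,854.
First-Time Homebuyer Credit: £217,400 is at or below the £285,000 threshold, so the full £7,620 applies.
Education Credit: £217,400 is at or above £47,700, so the credit is £0.
Health Coverage Credit: £217,400 is at or below the £337,700 threshold, so the full £9,610 applies.
Total: £1,854 + £7,620 + £0 + £9,610 = £19,084.

£19,084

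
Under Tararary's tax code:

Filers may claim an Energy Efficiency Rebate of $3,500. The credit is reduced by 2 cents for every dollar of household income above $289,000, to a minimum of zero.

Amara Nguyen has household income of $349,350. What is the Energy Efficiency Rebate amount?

$2,293

Energy Efficiency Rebate: 2% of the $60,350 excess over $289,000 is $1,207; credit = $3,500 − $1,207 = $2,293.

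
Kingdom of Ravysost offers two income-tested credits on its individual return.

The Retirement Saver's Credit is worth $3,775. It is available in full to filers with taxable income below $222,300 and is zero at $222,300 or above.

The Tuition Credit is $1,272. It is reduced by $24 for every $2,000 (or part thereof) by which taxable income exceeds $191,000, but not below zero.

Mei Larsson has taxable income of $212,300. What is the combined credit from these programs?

$4,783

Retirement Saver's Credit: $212,300 is below the $222,300 cutoff, so the full $3,775 applies.
Tuition Credit: income exceeds $191,000 by $21,300, which is 11 full-or-partial $2,000 increments; reduction = 11 × $24 = $264, leaving $1,008.
Total: $3,775 + $1,008 = $4,783.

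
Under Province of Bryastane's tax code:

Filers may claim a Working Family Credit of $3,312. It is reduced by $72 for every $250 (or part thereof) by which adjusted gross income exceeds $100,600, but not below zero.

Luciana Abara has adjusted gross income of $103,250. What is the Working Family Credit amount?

Working Family Credit: income exceeds $100,600 by $2,650, which is 11 full-or-partial $250 increments; reduction = 11 × $72 = $792, leaving $2,520.

$2,520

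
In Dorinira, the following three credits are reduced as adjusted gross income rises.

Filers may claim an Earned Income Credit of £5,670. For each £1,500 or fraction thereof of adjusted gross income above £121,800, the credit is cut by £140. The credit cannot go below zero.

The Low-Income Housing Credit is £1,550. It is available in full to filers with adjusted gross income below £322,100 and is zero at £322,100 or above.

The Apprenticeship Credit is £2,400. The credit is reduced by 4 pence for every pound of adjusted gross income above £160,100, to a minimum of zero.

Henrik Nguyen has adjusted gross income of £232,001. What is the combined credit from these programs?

£1,550

Earned Income Credit: income exceeds £121,800 by £110,201 → 74 increments × £140 = £10,360 ≥ base, so the credit is £0.
Low-Income Housing Credit: £232,001 is below the £322,100 cutoff, so the full £1,550 applies.
Apprenticeship Credit: 4% of the £71,901 excess over £160,100 is £2,876.04 ≥ base, so the credit is £0.
Total: £0 + £1,550 + £0 = £1,550.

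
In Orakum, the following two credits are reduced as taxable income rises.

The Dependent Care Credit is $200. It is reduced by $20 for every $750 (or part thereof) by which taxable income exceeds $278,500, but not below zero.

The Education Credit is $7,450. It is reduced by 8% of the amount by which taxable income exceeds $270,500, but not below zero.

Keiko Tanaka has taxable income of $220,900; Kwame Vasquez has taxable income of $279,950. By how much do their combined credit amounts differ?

$796

Keiko ($220,900): Dependent Care Credit: $220,900 is at or below the $278,500 threshold, so the full $200 applies. Education Credit: $220,900 is at or below the $270,500 threshold, so the full $7,450 applies. total $200 + $7,450 = $7,650
Kwame ($279,950): Dependent Care Credit: income exceeds $278,500 by $1,450, which is 2 full-or-partial $750 increments; reduction = 2 × $20 = $40, leaving $160. Education Credit: 8% of the $9,450 excess over $270,500 is $756; credit = $7,450 − $756 = $6,694. total $160 + $6,694 = $6,854
Difference: |$7,650 − $6,854| = $796.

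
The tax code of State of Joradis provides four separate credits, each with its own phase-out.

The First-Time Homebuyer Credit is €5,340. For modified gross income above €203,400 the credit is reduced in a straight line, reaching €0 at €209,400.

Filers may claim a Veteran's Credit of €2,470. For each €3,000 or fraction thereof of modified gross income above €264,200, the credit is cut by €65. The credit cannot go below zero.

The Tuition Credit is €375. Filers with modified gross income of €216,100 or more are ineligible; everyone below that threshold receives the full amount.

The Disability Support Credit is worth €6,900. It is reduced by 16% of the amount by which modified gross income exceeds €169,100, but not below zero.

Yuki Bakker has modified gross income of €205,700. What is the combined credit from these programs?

€7,182

First-Time Homebuyer Credit: €205,700 is €2,300 into a €6,000 phase-out range, leaving 3,700/6,000 of the credit: €5,340 × 3,700/6,000 = €3,293.
Veteran's Credit: €205,700 is at or below the €264,200 threshold, so the full €2,470 applies.
Tuition Credit: €205,700 is below the €216,100 cutoff, so the full €375 applies.
Disability Support Credit: 16% of the €36,600 excess over €169,100 is €5,856; credit = €6,900 − €5,856 = €1,044.
Total: €3,293 + €2,470 + €375 + €1,044 = €7,182.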